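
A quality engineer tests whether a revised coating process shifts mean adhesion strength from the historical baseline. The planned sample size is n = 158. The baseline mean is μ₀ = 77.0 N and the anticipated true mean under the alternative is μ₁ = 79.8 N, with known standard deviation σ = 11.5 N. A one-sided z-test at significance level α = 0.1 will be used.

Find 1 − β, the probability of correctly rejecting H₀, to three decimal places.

Power ≈ 0.962

Standardized effect: d = |μ₁ − μ₀| / σ = |79.8 − 77.0| / 11.5 = 0.2435
Noncentrality parameter: δ = d·√n = 0.2435 × √158 = 3.0605
One-sided α = 0.1 → critical value z_{0.1} = 1.282.
Power = P(Z > 1.282 − δ) = Φ(1.779) = 0.9624.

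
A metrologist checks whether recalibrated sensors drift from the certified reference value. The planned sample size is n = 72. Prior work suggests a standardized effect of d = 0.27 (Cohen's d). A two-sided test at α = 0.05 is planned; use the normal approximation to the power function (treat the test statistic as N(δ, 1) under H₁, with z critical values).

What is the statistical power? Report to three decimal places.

Power ≈ 0.630

Noncentrality parameter: δ = d·√n = 0.27 × √72 = 2.2910
Two-sided α = 0.05 → critical value z_{0.025} = 1.960.
Power = Φ(δ − 1.960) + Φ(−δ − 1.960) = Φ(0.331) + Φ(-4.251) = 0.6297 + 0.0000 = 0.6297.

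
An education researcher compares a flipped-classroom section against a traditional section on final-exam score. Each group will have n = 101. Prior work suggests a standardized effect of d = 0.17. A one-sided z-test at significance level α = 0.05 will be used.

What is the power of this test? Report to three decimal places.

Noncentrality parameter: δ = d·√(n/2) = 0.17 × √(101/2) = 1.2081
One-sided α = 0.05 → critical value z_{0.05} = 1.645.
Power = Φ(δ − 1.645) = Φ(-0.437) = 0.3311.

Power ≈ 0.331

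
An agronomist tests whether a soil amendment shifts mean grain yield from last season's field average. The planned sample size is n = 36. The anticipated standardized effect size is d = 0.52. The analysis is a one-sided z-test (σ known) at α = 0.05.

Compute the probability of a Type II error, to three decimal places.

Noncentrality parameter: δ = d·√n = 0.52 × √36 = 3.1200
One-sided α = 0.05 → critical value z_{0.05} = 1.645.
Power = P(Z > 1.645 − δ) = Φ(1.475) = 0.9299.
Type II error: β = 1 − power = 1 − 0.9299 = 0.0701.

β ≈ 0.070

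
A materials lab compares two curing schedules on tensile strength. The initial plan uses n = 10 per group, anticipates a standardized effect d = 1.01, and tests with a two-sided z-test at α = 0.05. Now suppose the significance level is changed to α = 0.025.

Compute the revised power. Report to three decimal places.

δ = d·√(n/2) = 1.01 × √(10/2) = 2.2584 (unchanged). New critical value: z_{0.0125} = 2.241.
Revised power = Φ(δ − 2.241) + Φ(−δ − 2.241) = Φ(0.017) + Φ(-4.500) = 0.5068 + 0.0000 = 0.5068.

Power ≈ 0.507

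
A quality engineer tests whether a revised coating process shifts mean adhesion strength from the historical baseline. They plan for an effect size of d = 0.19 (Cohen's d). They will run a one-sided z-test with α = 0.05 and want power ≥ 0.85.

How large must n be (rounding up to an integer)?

n = 200

Set Φ(δ − 1.645) = 0.85; then δ − 1.645 = Φ⁻¹(0.85) = 1.036, giving δ = 2.681.
δ = d·√n ⇒ n = (δ/d)² = (2.681 / 0.19)² = 199.15.
Rounding up, n = 200.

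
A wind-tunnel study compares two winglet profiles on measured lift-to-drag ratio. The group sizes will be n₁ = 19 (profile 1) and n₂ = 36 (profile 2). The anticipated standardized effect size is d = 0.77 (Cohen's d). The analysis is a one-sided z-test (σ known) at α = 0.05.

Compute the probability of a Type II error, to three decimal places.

Noncentrality parameter: δ = d / √(1/n₁ + 1/n₂) = 0.77 / √(1/19 + 1/36) = 2.7154
One-sided α = 0.05 → critical value z_{0.05} = 1.645.
Power = Φ(δ − 1.645) = Φ(1.071) = 0.8578.
Type II error: β = 1 − power = 1 − 0.8578 = 0.1422.

β ≈ 0.142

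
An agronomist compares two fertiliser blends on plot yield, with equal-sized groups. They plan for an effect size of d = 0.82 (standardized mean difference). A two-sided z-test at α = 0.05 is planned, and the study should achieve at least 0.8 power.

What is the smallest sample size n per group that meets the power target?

n = 24 per group

For power 0.8 need Φ(δ − z_{0.025}) = 0.8, so δ = z_{0.025} + z_{0.20} = 1.960 + 0.842 = 2.802.
(The Φ(−δ − z_{α/2}) term is vanishingly small for δ > 0 and is dropped in the standard sample-size formula.)
δ = d·√(n/2) ⇒ n = 2(δ/d)² = 2 × (2.802 / 0.82)² = 23.35.
Round up to the next whole unit.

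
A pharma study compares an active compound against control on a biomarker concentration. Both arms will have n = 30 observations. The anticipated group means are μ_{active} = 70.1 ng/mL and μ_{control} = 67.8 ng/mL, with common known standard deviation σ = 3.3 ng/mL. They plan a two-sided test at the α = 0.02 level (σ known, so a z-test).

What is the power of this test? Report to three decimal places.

Power ≈ 0.645

Standardized effect: d = |μ_{active} − μ_{control}| / σ = |70.1 − 67.8| / 3.3 = 0.6970
Noncentrality parameter: δ = d·√(n/2) = 0.6970 × √(30/2) = 2.6994
Critical value for a two-sided test at α = 0.02: z_{α/2} = 2.326.
Power = Φ(δ − 2.326) + Φ(−δ − 2.326) = Φ(0.373) + Φ(-5.026) = 0.6454 + 0.0000 = 0.6454.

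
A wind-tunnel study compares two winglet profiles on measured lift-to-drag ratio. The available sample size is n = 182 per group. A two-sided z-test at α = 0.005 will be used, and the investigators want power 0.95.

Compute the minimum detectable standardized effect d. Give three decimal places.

d ≈ 0.467

Need Φ(δ − 2.807) = 0.95, so δ = 2.807 + 1.645 = 4.452.
(The second rejection-region term Φ(−δ − z_{α/2}) is negligible and dropped.)
δ = d·√(n/2) ⇒ d = δ/√(n/2) = 4.452/√(182/2) = 0.4667.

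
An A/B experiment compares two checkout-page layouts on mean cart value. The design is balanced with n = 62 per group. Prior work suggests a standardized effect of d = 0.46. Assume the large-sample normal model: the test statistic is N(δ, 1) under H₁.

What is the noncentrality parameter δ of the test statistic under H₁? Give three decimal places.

The noncentrality parameter scales effect size by the design's sample-size factor: δ = d·√(n/2) = 0.46 × √(62/2) = 2.5612

δ ≈ 2.561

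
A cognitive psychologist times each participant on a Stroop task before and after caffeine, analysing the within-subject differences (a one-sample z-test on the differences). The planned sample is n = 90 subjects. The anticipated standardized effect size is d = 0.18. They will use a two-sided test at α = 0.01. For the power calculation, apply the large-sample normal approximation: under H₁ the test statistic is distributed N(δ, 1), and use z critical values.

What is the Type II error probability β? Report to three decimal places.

β ≈ 0.807

Noncentrality parameter: δ = d·√n = 0.18 × √90 = 1.7076
Two-sided α = 0.01 → critical value z_{0.005} = 2.576.
Power = Φ(δ − 2.576) + Φ(−δ − 2.576) = Φ(-0.868) + Φ(-4.283) = 0.1926 + 0.0000 = 0.1927.
Type II error: β = 1 − power = 1 − 0.1927 = 0.8073.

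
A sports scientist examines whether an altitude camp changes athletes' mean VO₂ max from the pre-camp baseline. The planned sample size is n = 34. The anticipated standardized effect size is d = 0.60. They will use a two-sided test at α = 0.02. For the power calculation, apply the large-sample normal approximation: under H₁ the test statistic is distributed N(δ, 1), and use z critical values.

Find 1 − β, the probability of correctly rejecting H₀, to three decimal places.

Noncentrality parameter: δ = d·√n = 0.60 × √34 = 3.4986
Critical value for a two-sided test at α = 0.02: z_{α/2} = 2.326.
Power = Φ(δ − 2.326) + Φ(−δ − 2.326) = Φ(1.172) + Φ(-5.825) = 0.8794 + 0.0000 = 0.8794.

Power ≈ 0.879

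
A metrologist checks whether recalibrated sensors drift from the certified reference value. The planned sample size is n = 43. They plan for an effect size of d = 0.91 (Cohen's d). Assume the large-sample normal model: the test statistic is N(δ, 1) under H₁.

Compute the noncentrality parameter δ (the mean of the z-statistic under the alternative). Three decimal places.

The noncentrality parameter scales effect size by the design's sample-size factor: δ = d·√n = 0.91 × √43 = 5.9673

δ ≈ 5.967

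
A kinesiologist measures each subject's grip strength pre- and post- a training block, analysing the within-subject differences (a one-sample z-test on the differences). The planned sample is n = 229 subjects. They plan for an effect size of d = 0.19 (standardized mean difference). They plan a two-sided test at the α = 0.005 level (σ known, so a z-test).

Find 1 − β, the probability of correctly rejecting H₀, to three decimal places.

Power ≈ 0.527

Noncentrality parameter: λ = d·√n = 0.19 × √229 = 2.8752
Two-sided α = 0.005 → critical value z_{0.0025} = 2.807.
Power = Φ(λ − 2.807) + Φ(−λ − 2.807) = Φ(0.068) + Φ(-5.682) = 0.5272 + 0.0000 = 0.5272.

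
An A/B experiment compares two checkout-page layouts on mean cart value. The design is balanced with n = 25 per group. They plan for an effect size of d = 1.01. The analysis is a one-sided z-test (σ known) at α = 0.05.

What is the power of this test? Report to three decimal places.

Noncentrality parameter: δ = d·√(n/2) = 1.01 × √(25/2) = 3.5709
One-sided α = 0.05 → critical value z_{0.05} = 1.645.
Power = P(Z > 1.645 − δ) = Φ(1.926) = 0.9730.

Power ≈ 0.973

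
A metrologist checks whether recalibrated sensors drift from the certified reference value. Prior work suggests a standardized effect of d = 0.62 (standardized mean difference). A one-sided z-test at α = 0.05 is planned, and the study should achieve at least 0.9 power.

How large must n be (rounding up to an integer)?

For power 0.9 need Φ(δ − z_{0.05}) = 0.9, so δ = z_{0.05} + z_{0.10} = 1.645 + 1.282 = 2.926.
δ = d·√n ⇒ n = (δ/d)² = (2.926 / 0.62)² = 22.28.
Rounding up, n = 23.

n = 23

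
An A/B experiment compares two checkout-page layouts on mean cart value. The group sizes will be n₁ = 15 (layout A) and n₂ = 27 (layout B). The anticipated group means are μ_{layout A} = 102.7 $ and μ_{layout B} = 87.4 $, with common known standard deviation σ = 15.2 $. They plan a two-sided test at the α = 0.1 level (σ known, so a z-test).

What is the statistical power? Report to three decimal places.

Standardized effect: d = |μ_{layout A} − μ_{layout B}| / σ = |102.7 − 87.4| / 15.2 = 1.0066
Noncentrality parameter: δ = d / √(1/n₁ + 1/n₂) = 1.0066 / √(1/15 + 1/27) = 3.1257
Critical value for a two-sided test at α = 0.1: z_{α/2} = 1.645.
Power = Φ(δ − 1.645) + Φ(−δ − 1.645) = Φ(1.481) + Φ(-4.771) = 0.9307 + 0.0000 = 0.9307.

Power ≈ 0.931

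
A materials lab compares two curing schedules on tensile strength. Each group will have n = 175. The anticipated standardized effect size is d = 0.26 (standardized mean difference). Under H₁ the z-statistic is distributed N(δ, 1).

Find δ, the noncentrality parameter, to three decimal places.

δ ≈ 2.432

The noncentrality parameter scales effect size by the design's sample-size factor: δ = d·√(n/2) = 0.26 × √(175/2) = 2.4321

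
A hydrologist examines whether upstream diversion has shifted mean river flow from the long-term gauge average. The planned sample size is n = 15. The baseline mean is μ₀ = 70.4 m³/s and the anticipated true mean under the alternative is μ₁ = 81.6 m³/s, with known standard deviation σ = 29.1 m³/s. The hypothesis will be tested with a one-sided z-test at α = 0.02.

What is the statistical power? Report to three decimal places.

Standardized effect: d = |μ₁ − μ₀| / σ = |81.6 − 70.4| / 29.1 = 0.3849
Noncentrality parameter: δ = d·√n = 0.3849 × √15 = 1.4906
Critical value for a one-sided test at α = 0.02: z_α = 2.054.
Power = Φ(δ − 2.054) = Φ(-0.563) = 0.2867.

Power ≈ 0.287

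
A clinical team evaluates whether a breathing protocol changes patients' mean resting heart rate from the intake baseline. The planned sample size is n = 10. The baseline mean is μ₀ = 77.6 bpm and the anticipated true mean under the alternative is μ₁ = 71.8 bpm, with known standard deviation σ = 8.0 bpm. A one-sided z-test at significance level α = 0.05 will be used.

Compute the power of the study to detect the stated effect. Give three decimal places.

Standardized effect: d = |μ₁ − μ₀| / σ = |71.8 − 77.6| / 8.0 = 0.7250
Noncentrality parameter: λ = d·√n = 0.7250 × √10 = 2.2927
One-sided α = 0.05 → critical value z_{0.05} = 1.645.
Power = Φ(λ − 1.645) = Φ(0.648) = 0.7414.

Power ≈ 0.741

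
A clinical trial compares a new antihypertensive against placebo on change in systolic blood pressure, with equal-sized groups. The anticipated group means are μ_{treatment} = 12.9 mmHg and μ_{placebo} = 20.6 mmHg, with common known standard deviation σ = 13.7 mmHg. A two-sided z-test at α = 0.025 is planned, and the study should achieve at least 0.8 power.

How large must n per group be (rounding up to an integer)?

Standardized effect: d = |μ_{treatment} − μ_{placebo}| / σ = |12.9 − 20.6| / 13.7 = 0.5620
For power 0.8 need Φ(δ − z_{0.0125}) = 0.8, so δ = z_{0.0125} + z_{0.20} = 2.241 + 0.842 = 3.083.
(For δ > 0 the lower-tail rejection region contributes negligibly to power, so the one-term inversion is standard.)
δ = d·√(n/2) ⇒ n = 2(δ/d)² = 2 × (3.083 / 0.5620)² = 60.18.
Rounding up, n = 61 per group.

n = 61 per group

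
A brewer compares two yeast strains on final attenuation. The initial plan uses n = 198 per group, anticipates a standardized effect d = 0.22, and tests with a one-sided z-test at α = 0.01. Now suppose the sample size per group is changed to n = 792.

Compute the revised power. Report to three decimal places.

With n = 792 per group: δ = d·√(n/2) = 0.22 × √(792/2) = 4.3779. Critical value z_{0.01} = 2.326.
Revised power = Φ(δ − 2.326) = Φ(2.052) = 0.9799.

Power ≈ 0.980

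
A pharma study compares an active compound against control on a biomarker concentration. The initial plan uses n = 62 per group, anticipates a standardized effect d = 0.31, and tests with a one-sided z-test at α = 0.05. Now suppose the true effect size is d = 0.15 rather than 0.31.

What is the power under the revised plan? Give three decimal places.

Power ≈ 0.209

With d = 0.15: δ = d·√(n/2) = 0.15 × √(62/2) = 0.8352. Critical value z_{0.05} = 1.645.
Revised power = P(Z > 1.645 − δ) = Φ(-0.810) = 0.2091.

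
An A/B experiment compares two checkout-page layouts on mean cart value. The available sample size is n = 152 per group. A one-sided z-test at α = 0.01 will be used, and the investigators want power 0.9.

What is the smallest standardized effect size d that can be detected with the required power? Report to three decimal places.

d ≈ 0.414

Required noncentrality: δ = z_{0.01} + z_{0.10} = 2.326 + 1.282 = 3.608.
δ = d·√(n/2) ⇒ d = δ/√(n/2) = 3.608/√(152/2) = 0.4139.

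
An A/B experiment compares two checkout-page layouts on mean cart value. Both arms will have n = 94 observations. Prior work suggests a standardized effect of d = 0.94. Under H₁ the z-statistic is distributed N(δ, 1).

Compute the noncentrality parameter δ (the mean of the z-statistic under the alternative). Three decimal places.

δ ≈ 6.444

δ = d·√(n/2) = 0.94 × √(94/2) = 6.4443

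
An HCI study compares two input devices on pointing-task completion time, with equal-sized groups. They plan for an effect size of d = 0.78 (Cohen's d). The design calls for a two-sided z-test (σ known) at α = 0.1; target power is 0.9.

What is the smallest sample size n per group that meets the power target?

For power 0.9 need Φ(δ − z_{0.05}) = 0.9, so δ = z_{0.05} + z_{0.10} = 1.645 + 1.282 = 2.926.
(The Φ(−δ − z_{α/2}) term is vanishingly small for δ > 0 and is dropped in the standard sample-size formula.)
δ = d·√(n/2) ⇒ n = 2(δ/d)² = 2 × (2.926 / 0.78)² = 28.15.
Rounding up, n = 29 per group.

n = 29 per group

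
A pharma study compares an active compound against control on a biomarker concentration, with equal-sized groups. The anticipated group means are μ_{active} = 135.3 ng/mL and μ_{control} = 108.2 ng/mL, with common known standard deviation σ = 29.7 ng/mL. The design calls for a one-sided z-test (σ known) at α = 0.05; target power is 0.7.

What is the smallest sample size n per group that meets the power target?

n = 12 per group

Standardized effect: d = |μ_{active} − μ_{control}| / σ = |135.3 − 108.2| / 29.7 = 0.9125
Set Φ(δ − 1.645) = 0.7; then δ − 1.645 = Φ⁻¹(0.7) = 0.524, giving δ = 2.169.
δ = d·√(n/2) ⇒ n = 2(δ/d)² = 2 × (2.169 / 0.9125)² = 11.30.
Round up to the next whole unit.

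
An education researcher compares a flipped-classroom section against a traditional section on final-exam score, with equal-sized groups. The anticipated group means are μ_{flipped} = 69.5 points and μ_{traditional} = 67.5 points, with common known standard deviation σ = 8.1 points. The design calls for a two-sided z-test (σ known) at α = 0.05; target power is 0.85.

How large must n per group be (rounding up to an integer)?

n = 295 per group

Standardized effect: d = |μ_{flipped} − μ_{traditional}| / σ = |69.5 − 67.5| / 8.1 = 0.2469
For power 0.85 need Φ(δ − z_{0.025}) = 0.85, so δ = z_{0.025} + z_{0.15} = 1.960 + 1.036 = 2.996.
(The Φ(−δ − z_{α/2}) term is vanishingly small for δ > 0 and is dropped in the standard sample-size formula.)
δ = d·√(n/2) ⇒ n = 2(δ/d)² = 2 × (2.996 / 0.2469)² = 294.54.
Rounding up, n = 295 per group.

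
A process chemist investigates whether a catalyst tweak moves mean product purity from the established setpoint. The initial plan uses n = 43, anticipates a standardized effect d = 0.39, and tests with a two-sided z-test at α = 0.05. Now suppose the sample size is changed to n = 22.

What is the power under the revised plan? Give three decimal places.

Power ≈ 0.448

With n = 22: δ = d·√n = 0.39 × √22 = 1.8293. Critical value z_{0.025} = 1.960.
Revised power = Φ(δ − 1.960) + Φ(−δ − 1.960) = Φ(-0.131) + Φ(-3.789) = 0.4480 + 0.0001 = 0.4481.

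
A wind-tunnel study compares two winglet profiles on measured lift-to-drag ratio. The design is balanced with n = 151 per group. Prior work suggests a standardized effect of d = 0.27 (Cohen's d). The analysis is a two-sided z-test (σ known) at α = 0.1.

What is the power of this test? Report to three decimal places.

Power ≈ 0.758

Noncentrality parameter: δ = d·√(n/2) = 0.27 × √(151/2) = 2.3460
Critical value for a two-sided test at α = 0.1: z_{α/2} = 1.645.
Power = Φ(δ − 1.645) + Φ(−δ − 1.645) = Φ(0.701) + Φ(-3.991) = 0.7584 + 0.0000 = 0.7584.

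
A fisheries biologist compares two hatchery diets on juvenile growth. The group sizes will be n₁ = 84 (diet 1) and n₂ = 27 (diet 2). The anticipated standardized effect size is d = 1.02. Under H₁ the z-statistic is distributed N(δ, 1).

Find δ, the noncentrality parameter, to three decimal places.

δ ≈ 4.611

The noncentrality parameter scales effect size by the design's sample-size factor: δ = d / √(1/n₁ + 1/n₂) = 1.02 / √(1/84 + 1/27) = 4.6106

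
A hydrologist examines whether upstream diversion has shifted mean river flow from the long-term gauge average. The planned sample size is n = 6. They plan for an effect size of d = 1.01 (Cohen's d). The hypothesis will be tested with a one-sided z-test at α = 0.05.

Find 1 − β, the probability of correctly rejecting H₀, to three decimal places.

Power ≈ 0.796

Noncentrality parameter: δ = d·√n = 1.01 × √6 = 2.4740
One-sided α = 0.05 → critical value z_{0.05} = 1.645.
Power = P(Z > 1.645 − δ) = Φ(0.829) = 0.7965.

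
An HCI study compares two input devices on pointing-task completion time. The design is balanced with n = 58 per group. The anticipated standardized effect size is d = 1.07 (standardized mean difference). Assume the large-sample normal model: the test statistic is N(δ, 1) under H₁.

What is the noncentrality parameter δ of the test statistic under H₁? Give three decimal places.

δ ≈ 5.762

The noncentrality parameter scales effect size by the design's sample-size factor: δ = d·√(n/2) = 1.07 × √(58/2) = 5.7621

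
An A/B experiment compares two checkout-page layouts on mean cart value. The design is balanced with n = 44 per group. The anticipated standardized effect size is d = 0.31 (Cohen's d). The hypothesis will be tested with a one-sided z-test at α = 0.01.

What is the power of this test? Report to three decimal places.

Power ≈ 0.192

Noncentrality parameter: δ = d·√(n/2) = 0.31 × √(44/2) = 1.4540
One-sided α = 0.01 → critical value z_{0.01} = 2.326.
Power = Φ(δ − 2.326) = Φ(-0.872) = 0.1915.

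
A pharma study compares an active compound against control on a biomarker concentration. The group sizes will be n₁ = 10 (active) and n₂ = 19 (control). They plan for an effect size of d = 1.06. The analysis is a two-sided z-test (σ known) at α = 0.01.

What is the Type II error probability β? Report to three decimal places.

Noncentrality parameter: δ = d / √(1/n₁ + 1/n₂) = 1.06 / √(1/10 + 1/19) = 2.7132
Critical value for a two-sided test at α = 0.01: z_{α/2} = 2.576.
Power = Φ(δ − 2.576) + Φ(−δ − 2.576) = Φ(0.137) + Φ(-5.289) = 0.5546 + 0.0000 = 0.5546.
Type II error: β = 1 − power = 1 − 0.5546 = 0.4454.

β ≈ 0.445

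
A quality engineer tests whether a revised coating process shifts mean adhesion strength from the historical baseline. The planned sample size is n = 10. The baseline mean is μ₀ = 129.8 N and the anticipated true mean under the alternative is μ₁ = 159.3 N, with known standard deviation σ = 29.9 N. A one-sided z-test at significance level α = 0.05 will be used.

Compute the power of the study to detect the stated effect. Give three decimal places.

Standardized effect: d = |μ₁ − μ₀| / σ = |159.3 − 129.8| / 29.9 = 0.9866
Noncentrality parameter: δ = d·√n = 0.9866 × √10 = 3.1200
Critical value for a one-sided test at α = 0.05: z_α = 1.645.
Power = Φ(δ − 1.645) = Φ(1.475) = 0.9299.

Power ≈ 0.930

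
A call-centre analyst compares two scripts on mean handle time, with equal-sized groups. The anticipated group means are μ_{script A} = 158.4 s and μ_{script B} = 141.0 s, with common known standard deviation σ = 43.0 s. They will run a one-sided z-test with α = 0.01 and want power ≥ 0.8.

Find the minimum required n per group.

Standardized effect: d = |μ_{script A} − μ_{script B}| / σ = |158.4 − 141.0| / 43.0 = 0.4047
For power 0.8 need Φ(δ − z_{0.01}) = 0.8, so δ = z_{0.01} + z_{0.20} = 2.326 + 0.842 = 3.168.
δ = d·√(n/2) ⇒ n = 2(δ/d)² = 2 × (3.168 / 0.4047)² = 122.58.
Rounding up, n = 123 per group.

n = 123 per group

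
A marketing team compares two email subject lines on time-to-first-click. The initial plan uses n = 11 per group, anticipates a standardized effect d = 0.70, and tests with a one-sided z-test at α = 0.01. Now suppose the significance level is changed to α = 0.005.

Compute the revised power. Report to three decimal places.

δ = d·√(n/2) = 0.70 × √(11/2) = 1.6416 (unchanged). New critical value: z_{0.005} = 2.576.
Revised power = Φ(δ − 2.576) = Φ(-0.934) = 0.1751.

Power ≈ 0.175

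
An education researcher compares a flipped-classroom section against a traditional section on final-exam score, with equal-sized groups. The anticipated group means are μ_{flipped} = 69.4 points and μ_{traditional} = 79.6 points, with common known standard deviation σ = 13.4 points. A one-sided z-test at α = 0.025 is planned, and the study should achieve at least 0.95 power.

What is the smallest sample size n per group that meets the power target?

Standardized effect: d = |μ_{flipped} − μ_{traditional}| / σ = |69.4 − 79.6| / 13.4 = 0.7612
Set Φ(δ − 1.960) = 0.95; then δ − 1.960 = Φ⁻¹(0.95) = 1.645, giving δ = 3.605.
δ = d·√(n/2) ⇒ n = 2(δ/d)² = 2 × (3.605 / 0.7612)² = 44.85.
Round up to the next whole unit.

n = 45 per group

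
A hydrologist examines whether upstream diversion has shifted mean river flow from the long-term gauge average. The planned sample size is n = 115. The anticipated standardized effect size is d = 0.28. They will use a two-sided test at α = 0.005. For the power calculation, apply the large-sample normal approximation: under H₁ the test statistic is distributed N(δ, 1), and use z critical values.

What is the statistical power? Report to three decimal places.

Power ≈ 0.578

Noncentrality parameter: δ = d·√n = 0.28 × √115 = 3.0027
Two-sided α = 0.005 → critical value z_{0.0025} = 2.807.
Power = Φ(δ − 2.807) + Φ(−δ − 2.807) = Φ(0.196) + Φ(-5.810) = 0.5776 + 0.0000 = 0.5776.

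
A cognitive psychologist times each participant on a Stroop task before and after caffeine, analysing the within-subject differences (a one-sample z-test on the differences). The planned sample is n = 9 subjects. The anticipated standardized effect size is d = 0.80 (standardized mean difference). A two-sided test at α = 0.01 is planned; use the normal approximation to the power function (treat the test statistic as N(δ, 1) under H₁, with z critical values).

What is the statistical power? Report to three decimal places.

Noncentrality parameter: λ = d·√n = 0.80 × √9 = 2.4000
Two-sided α = 0.01 → critical value z_{0.005} = 2.576.
Power = Φ(λ − 2.576) + Φ(−λ − 2.576) = Φ(-0.176) + Φ(-4.976) = 0.4302 + 0.0000 = 0.4302.

Power ≈ 0.430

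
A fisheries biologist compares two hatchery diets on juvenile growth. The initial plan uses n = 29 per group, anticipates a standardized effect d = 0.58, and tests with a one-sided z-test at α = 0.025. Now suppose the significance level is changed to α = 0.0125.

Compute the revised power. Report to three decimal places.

δ = d·√(n/2) = 0.58 × √(29/2) = 2.2086 (unchanged). New critical value: z_{0.0125} = 2.241.
Revised power = P(Z > 2.241 − δ) = Φ(-0.033) = 0.4869.

Power ≈ 0.487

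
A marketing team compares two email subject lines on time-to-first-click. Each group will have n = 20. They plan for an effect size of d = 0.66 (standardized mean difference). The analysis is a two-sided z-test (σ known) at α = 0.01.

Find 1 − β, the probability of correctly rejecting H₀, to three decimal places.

Power ≈ 0.313

Noncentrality parameter: δ = d·√(n/2) = 0.66 × √(20/2) = 2.0871
Two-sided α = 0.01 → critical value z_{0.005} = 2.576.
Power = Φ(δ − 2.576) + Φ(−δ − 2.576) = Φ(-0.489) + Φ(-4.663) = 0.3125 + 0.0000 = 0.3125.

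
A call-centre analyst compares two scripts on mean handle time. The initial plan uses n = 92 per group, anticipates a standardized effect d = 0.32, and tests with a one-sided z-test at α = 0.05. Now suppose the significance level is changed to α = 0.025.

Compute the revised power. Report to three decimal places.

δ = d·√(n/2) = 0.32 × √(92/2) = 2.1703 (unchanged). New critical value: z_{0.025} = 1.960.
Revised power = P(Z > 1.960 − δ) = Φ(0.210) = 0.5833.

Power ≈ 0.583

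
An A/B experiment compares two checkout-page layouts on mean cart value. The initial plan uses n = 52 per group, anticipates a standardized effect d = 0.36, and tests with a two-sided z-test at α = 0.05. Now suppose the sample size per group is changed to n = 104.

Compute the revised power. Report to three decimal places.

Power ≈ 0.738

With n = 104 per group: δ = d·√(n/2) = 0.36 × √(104/2) = 2.5960. Critical value z_{0.025} = 1.960.
Revised power = Φ(δ − 1.960) + Φ(−δ − 1.960) = Φ(0.636) + Φ(-4.556) = 0.7376 + 0.0000 = 0.7376.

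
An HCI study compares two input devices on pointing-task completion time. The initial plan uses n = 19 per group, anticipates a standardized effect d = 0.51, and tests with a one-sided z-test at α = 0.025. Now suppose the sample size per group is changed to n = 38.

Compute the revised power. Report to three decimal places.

With n = 38 per group: δ = d·√(n/2) = 0.51 × √(38/2) = 2.2230. Critical value z_{0.025} = 1.960.
Revised power = Φ(δ − 1.960) = Φ(0.263) = 0.6038.

Power ≈ 0.604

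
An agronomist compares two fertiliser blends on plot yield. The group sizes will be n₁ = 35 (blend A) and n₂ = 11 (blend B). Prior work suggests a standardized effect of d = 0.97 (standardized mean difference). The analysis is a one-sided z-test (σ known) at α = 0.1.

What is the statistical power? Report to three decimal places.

Power ≈ 0.936

Noncentrality parameter: δ = d / √(1/n₁ + 1/n₂) = 0.97 / √(1/35 + 1/11) = 2.8062
Critical value for a one-sided test at α = 0.1: z_α = 1.282.
Power = Φ(δ − 1.282) = Φ(1.525) = 0.9363.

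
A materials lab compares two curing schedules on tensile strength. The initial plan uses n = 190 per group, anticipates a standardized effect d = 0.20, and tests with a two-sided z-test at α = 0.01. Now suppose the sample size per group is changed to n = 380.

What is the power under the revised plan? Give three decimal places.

With n = 380 per group: δ = d·√(n/2) = 0.20 × √(380/2) = 2.7568. Critical value z_{0.005} = 2.576.
Revised power = Φ(δ − 2.576) + Φ(−δ − 2.576) = Φ(0.181) + Φ(-5.333) = 0.5718 + 0.0000 = 0.5718.

Power ≈ 0.572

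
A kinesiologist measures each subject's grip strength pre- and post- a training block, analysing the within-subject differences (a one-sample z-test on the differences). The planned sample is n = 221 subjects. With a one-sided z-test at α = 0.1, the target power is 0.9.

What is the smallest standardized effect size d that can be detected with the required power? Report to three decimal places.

d ≈ 0.172

Required noncentrality: δ = z_{0.1} + z_{0.10} = 1.282 + 1.282 = 2.563.
δ = d·√n ⇒ d = δ/√n = 2.563/√221 = 0.1724.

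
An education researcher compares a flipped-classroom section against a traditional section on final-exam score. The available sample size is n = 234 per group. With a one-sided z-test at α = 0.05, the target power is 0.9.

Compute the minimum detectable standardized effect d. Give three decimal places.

d ≈ 0.271

Required noncentrality: δ = z_{0.05} + z_{0.10} = 1.645 + 1.282 = 2.926.
δ = d·√(n/2) ⇒ d = δ/√(n/2) = 2.926/√(234/2) = 0.2705.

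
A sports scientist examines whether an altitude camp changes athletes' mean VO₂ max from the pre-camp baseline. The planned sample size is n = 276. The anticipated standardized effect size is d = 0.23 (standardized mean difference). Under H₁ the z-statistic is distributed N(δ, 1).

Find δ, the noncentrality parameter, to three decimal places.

δ ≈ 3.821

δ = d·√n = 0.23 × √276 = 3.8210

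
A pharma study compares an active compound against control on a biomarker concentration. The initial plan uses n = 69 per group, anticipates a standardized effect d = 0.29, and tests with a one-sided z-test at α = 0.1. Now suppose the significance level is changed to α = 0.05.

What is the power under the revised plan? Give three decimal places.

Power ≈ 0.523

δ = d·√(n/2) = 0.29 × √(69/2) = 1.7034 (unchanged). New critical value: z_{0.05} = 1.645.
Revised power = Φ(δ − 1.645) = Φ(0.059) = 0.5233.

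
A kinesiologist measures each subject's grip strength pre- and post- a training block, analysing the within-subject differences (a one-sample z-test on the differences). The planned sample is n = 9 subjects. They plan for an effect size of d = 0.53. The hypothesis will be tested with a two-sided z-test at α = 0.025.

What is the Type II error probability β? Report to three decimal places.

Noncentrality parameter: δ = d·√n = 0.53 × √9 = 1.5900
Two-sided α = 0.025 → critical value z_{0.0125} = 2.241.
Power = Φ(δ − 2.241) + Φ(−δ − 2.241) = Φ(-0.651) + Φ(-3.831) = 0.2574 + 0.0001 = 0.2575.
Type II error: β = 1 − power = 1 − 0.2575 = 0.7425.

β ≈ 0.743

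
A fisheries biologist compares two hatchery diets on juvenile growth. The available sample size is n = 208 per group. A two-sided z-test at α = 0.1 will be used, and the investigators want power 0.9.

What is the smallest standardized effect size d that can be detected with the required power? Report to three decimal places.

d ≈ 0.287

Need Φ(δ − 1.645) = 0.9, so δ = 1.645 + 1.282 = 2.926.
(Lower-tail contribution to power is negligible for δ > 0.)
δ = d·√(n/2) ⇒ d = δ/√(n/2) = 2.926/√(208/2) = 0.2870.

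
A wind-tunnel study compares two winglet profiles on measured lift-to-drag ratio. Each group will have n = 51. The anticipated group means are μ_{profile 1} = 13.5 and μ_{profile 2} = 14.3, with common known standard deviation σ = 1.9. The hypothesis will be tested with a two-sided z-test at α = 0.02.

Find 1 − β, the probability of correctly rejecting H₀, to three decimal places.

Standardized effect: d = |μ_{profile 1} − μ_{profile 2}| / σ = |13.5 − 14.3| / 1.9 = 0.4211
Noncentrality parameter: δ = d·√(n/2) = 0.4211 × √(51/2) = 2.1262
Critical value for a two-sided test at α = 0.02: z_{α/2} = 2.326.
Power = Φ(δ − 2.326) + Φ(−δ − 2.326) = Φ(-0.200) + Φ(-4.453) = 0.4207 + 0.0000 = 0.4207.

Power ≈ 0.421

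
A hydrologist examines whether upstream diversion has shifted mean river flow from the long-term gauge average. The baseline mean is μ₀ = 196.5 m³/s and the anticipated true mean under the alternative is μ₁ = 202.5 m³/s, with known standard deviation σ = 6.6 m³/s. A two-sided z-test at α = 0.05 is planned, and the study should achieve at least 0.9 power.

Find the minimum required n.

Standardized effect: d = |μ₁ − μ₀| / σ = |202.5 − 196.5| / 6.6 = 0.9091
For power 0.9 need Φ(δ − z_{0.025}) = 0.9, so δ = z_{0.025} + z_{0.10} = 1.960 + 1.282 = 3.242.
(The Φ(−δ − z_{α/2}) term is vanishingly small for δ > 0 and is dropped in the standard sample-size formula.)
δ = d·√n ⇒ n = (δ/d)² = (3.242 / 0.9091)² = 12.71.
Round up to the next whole unit.

n = 13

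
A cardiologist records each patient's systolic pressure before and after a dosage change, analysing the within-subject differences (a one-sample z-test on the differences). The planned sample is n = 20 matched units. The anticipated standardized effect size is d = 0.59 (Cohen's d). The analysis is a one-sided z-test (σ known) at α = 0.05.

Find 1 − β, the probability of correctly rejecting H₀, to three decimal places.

Power ≈ 0.840

Noncentrality parameter: δ = d·√n = 0.59 × √20 = 2.6386
Critical value for a one-sided test at α = 0.05: z_α = 1.645.
Power = P(Z > 1.645 − δ) = Φ(0.994) = 0.8398.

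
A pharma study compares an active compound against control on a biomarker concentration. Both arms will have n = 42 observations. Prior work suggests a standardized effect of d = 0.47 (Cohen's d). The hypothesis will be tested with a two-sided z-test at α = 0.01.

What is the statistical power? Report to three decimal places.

Power ≈ 0.337

Noncentrality parameter: δ = d·√(n/2) = 0.47 × √(42/2) = 2.1538
Critical value for a two-sided test at α = 0.01: z_{α/2} = 2.576.
Power = Φ(δ − 2.576) + Φ(−δ − 2.576) = Φ(-0.422) + Φ(-4.730) = 0.3365 + 0.0000 = 0.3365.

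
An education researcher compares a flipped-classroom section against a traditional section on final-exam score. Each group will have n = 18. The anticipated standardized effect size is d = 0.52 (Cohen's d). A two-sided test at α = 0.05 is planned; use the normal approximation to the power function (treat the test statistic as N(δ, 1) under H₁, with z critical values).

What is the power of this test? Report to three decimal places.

Noncentrality parameter: δ = d·√(n/2) = 0.52 × √(18/2) = 1.5600
Two-sided α = 0.05 → critical value z_{0.025} = 1.960.
Power = Φ(δ − 1.960) + Φ(−δ − 1.960) = Φ(-0.400) + Φ(-3.520) = 0.3446 + 0.0002 = 0.3448.

Power ≈ 0.345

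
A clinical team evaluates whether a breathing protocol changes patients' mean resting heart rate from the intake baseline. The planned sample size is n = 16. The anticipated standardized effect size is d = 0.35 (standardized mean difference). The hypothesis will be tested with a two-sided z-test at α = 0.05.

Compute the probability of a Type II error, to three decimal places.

Noncentrality parameter: δ = d·√n = 0.35 × √16 = 1.4000
Critical value for a two-sided test at α = 0.05: z_{α/2} = 1.960.
Power = Φ(δ − 1.960) + Φ(−δ − 1.960) = Φ(-0.560) + Φ(-3.360) = 0.2878 + 0.0004 = 0.2881.
Type II error: β = 1 − power = 1 − 0.2881 = 0.7119.

β ≈ 0.712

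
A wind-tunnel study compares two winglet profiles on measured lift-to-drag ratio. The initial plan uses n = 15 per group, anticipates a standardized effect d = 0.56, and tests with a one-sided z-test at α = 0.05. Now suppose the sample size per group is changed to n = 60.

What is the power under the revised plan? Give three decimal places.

With n = 60 per group: δ = d·√(n/2) = 0.56 × √(60/2) = 3.0672. Critical value z_{0.05} = 1.645.
Revised power = P(Z > 1.645 − δ) = Φ(1.422) = 0.9225.

Power ≈ 0.923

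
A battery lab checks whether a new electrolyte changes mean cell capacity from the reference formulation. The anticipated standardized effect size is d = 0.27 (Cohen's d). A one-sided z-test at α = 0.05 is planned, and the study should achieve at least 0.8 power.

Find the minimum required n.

Set Φ(δ − 1.645) = 0.8; then δ − 1.645 = Φ⁻¹(0.8) = 0.842, giving δ = 2.486.
δ = d·√n ⇒ n = (δ/d)² = (2.486 / 0.27)² = 84.81.
Round up to the next whole unit.

n = 85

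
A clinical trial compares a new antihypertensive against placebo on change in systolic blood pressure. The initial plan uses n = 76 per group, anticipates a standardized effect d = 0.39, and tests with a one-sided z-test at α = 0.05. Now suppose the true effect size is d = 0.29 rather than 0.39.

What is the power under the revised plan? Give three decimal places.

With d = 0.29: δ = d·√(n/2) = 0.29 × √(76/2) = 1.7877. Critical value z_{0.05} = 1.645.
Revised power = P(Z > 1.645 − δ) = Φ(0.143) = 0.5568.

Power ≈ 0.557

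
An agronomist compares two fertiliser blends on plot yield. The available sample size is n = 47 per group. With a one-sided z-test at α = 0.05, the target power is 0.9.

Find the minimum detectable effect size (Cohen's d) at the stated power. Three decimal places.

Required noncentrality: δ = z_{0.05} + z_{0.10} = 1.645 + 1.282 = 2.926.
δ = d·√(n/2) ⇒ d = δ/√(n/2) = 2.926/√(47/2) = 0.6037.

d ≈ 0.604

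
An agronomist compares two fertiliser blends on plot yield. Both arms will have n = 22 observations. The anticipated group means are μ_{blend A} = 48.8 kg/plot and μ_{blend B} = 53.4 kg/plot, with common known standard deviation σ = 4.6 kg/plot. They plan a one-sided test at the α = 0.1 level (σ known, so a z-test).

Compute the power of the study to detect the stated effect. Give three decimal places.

Power ≈ 0.979

Standardized effect: d = |μ_{blend A} − μ_{blend B}| / σ = |48.8 − 53.4| / 4.6 = 1.0000
Noncentrality parameter: δ = d·√(n/2) = 1.0000 × √(22/2) = 3.3166
Critical value for a one-sided test at α = 0.1: z_α = 1.282.
Power = Φ(δ − 1.282) = Φ(2.035) = 0.9791.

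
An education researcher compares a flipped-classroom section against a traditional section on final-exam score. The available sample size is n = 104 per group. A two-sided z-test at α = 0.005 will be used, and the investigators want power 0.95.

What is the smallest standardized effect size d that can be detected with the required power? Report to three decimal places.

Required noncentrality: δ = z_{0.0025} + z_{0.05} = 2.807 + 1.645 = 4.452.
(The second rejection-region term Φ(−δ − z_{α/2}) is negligible and dropped.)
δ = d·√(n/2) ⇒ d = δ/√(n/2) = 4.452/√(104/2) = 0.6174.

d ≈ 0.617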